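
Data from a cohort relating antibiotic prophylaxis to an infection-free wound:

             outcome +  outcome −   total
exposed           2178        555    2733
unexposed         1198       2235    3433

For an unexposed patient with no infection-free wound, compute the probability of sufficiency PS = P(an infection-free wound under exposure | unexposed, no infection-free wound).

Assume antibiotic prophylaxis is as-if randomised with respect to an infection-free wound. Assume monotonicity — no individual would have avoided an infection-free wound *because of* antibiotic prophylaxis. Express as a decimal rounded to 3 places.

p₁ = P(outcome | exposed) = 2178/2733 = 0.79693
p₀ = P(outcome | unexposed) = 1198/3433 = 0.34897
Under exogeneity and monotonicity, PS = (p₁ − p₀) / (1 − p₀).
PS = (0.79693 − 0.34897) / (1 − 0.34897) = 0.44796 / 0.65103 ≈ 0.6881

PS ≈ 0.688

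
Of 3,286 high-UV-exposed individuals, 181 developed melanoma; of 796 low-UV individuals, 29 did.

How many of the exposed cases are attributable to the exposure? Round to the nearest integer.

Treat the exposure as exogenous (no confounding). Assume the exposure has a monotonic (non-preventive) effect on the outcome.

p₁ = P(outcome | exposed) = 181/3286 = 0.055082
p₀ = P(outcome | unexposed) = 29/796 = 0.036432
PN = (p₁ − p₀)/p₁ = (0.055082 − 0.036432) / 0.055082 ≈ 0.33859.
Attributable cases ≈ PN × (exposed cases) = 0.33859 × 181 ≈ 61.28.

about 61 cases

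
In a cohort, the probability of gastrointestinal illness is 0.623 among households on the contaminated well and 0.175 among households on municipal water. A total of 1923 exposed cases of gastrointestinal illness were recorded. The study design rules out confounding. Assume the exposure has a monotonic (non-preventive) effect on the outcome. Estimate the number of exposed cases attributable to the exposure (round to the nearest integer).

Let p₁ = 0.623, p₀ = 0.175.
PN = (p₁ − p₀)/p₁ = (0.623 − 0.175) / 0.623 ≈ 0.71910.
Attributable cases ≈ PN × (exposed cases) = 0.71910 × 1923 ≈ 1382.83.

about 1383 cases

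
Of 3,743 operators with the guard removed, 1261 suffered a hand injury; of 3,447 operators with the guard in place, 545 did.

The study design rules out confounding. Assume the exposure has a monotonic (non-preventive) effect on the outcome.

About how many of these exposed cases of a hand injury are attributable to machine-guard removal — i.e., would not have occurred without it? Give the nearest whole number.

about 669 cases

p₁ = P(outcome | exposed) = 1261/3743 = 0.3369
p₀ = P(outcome | unexposed) = 545/3447 = 0.15811
PN = (p₁ − p₀)/p₁ = (0.3369 − 0.15811) / 0.3369 ≈ 0.53069.
Attributable cases ≈ PN × (exposed cases) = 0.53069 × 1261 ≈ 669.20.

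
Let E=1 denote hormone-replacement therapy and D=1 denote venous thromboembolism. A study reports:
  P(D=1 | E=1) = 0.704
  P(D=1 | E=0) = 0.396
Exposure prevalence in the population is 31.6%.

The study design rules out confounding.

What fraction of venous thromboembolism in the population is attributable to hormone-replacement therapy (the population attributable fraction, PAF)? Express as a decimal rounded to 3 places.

Let p₁ = 0.704, p₀ = 0.396.
Overall risk P(Y=1) = π·p₁ + (1−π)·p₀ = 0.316×0.704 + 0.684×0.396 = 0.49333.
Under exogeneity, PAF = [P(Y=1) − p₀] / P(Y=1).
PAF = (0.49333 − 0.396) / 0.49333 ≈ 0.1973

PAF ≈ 0.197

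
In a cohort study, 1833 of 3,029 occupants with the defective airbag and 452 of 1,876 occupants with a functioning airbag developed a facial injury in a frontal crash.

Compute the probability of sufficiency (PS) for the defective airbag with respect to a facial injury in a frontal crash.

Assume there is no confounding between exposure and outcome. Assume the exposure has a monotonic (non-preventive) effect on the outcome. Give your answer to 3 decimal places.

p₁ = P(outcome | exposed) = 1833/3029 = 0.60515
p₀ = P(outcome | unexposed) = 452/1876 = 0.24094
Under exogeneity and monotonicity, PS = (p₁ − p₀) / (1 − p₀).
PS = (0.60515 − 0.24094) / (1 − 0.24094) = 0.36421 / 0.75906 ≈ 0.4798

PS ≈ 0.480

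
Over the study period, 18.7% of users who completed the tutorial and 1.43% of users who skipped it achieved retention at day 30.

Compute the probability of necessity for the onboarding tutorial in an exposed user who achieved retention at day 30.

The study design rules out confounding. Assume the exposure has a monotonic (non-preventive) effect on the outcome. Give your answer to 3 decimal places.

PN ≈ 0.924

p₁ = 0.187, p₀ = 0.0143.
Under exogeneity and monotonicity, PN = (p₁ − p₀) / p₁.
PN = (0.187 − 0.0143) / 0.187 = 0.1727 / 0.187 ≈ 0.9235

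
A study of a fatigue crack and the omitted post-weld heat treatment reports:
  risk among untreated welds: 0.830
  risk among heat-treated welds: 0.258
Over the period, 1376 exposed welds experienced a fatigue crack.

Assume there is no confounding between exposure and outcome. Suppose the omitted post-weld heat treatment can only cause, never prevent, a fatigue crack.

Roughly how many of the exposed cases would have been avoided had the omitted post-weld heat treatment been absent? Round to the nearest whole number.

about 948 cases

Let p₁ = 0.83, p₀ = 0.258.
PN = (p₁ − p₀)/p₁ = (0.83 − 0.258) / 0.83 ≈ 0.68916.
Attributable cases ≈ PN × (exposed cases) = 0.68916 × 1376 ≈ 948.28.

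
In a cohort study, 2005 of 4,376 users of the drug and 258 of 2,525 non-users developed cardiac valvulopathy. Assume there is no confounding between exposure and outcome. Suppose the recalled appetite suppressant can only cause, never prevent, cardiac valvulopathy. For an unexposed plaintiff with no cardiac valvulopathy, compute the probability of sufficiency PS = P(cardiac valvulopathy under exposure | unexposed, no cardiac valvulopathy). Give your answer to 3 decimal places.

p₁ = P(outcome | exposed) = 2005/4376 = 0.45818
p₀ = P(outcome | unexposed) = 258/2525 = 0.10218
Under exogeneity and monotonicity, PS = (p₁ − p₀) / (1 − p₀).
PS = (0.45818 − 0.10218) / (1 − 0.10218) = 0.356 / 0.89782 ≈ 0.3965

PS ≈ 0.397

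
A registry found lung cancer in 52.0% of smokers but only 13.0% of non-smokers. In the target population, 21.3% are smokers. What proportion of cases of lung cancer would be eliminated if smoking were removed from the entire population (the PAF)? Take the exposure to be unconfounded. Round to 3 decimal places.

PAF ≈ 0.390

p₁ = 0.52, p₀ = 0.13.
Overall risk P(Y=1) = π·p₁ + (1−π)·p₀ = 0.213×0.52 + 0.787×0.13 = 0.21307.
Under exogeneity, PAF = [P(Y=1) − p₀] / P(Y=1).
PAF = (0.21307 − 0.13) / 0.21307 ≈ 0.3899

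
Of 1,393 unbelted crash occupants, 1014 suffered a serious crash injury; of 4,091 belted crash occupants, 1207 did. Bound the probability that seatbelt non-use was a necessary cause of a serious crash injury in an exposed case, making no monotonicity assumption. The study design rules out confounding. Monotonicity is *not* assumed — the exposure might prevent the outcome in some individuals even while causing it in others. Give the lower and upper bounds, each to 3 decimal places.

p₁ = P(outcome | exposed) = 1014/1393 = 0.72793
p₀ = P(outcome | unexposed) = 1207/4091 = 0.29504
Under exogeneity alone the bounds on PN are max{0,(p₁−p₀)/p₁} ≤ PN ≤ min{1,(1−p₀)/p₁}.
  lower = (p₁ − p₀)/p₁ = 0.43289 / 0.72793 ≈ 0.5947
  upper = min{1, (1 − p₀)/p₁} = 0.70496 / 0.72793 ≈ 0.9685

0.595 ≤ PN ≤ 0.968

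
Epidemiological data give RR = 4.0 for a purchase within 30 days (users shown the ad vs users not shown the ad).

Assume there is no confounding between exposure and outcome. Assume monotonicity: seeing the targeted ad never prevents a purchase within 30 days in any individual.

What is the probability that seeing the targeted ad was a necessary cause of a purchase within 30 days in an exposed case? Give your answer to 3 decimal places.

PN ≈ 0.750

Under exogeneity and monotonicity, PN = (RR − 1) / RR = 1 − 1/RR.
PN = (4.0 − 1) / 4.0 = 3 / 4.0 ≈ 0.7500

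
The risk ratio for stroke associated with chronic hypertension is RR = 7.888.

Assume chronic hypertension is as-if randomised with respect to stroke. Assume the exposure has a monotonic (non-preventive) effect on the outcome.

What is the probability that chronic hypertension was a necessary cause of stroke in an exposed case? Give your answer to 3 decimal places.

PN ≈ 0.873

Under exogeneity and monotonicity, PN = (RR − 1) / RR = 1 − 1/RR.
PN = (7.888 − 1) / 7.888 = 6.888 / 7.888 ≈ 0.8732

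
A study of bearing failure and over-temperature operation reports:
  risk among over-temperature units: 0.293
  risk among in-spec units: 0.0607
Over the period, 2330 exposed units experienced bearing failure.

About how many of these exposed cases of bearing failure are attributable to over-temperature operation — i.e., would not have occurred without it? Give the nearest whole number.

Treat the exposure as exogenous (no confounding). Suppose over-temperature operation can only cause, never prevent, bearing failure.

about 1847 cases

Let p₁ = 0.293, p₀ = 0.0607.
PN = (p₁ − p₀)/p₁ = (0.293 − 0.0607) / 0.293 ≈ 0.79283.
Attributable cases ≈ PN × (exposed cases) = 0.79283 × 2330 ≈ 1847.30.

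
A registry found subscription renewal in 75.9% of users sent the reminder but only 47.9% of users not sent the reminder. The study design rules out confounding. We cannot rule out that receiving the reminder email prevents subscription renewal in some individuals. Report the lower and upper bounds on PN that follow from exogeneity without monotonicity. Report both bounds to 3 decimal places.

0.369 ≤ PN ≤ 0.686

p₁ = 0.759, p₀ = 0.479.
Under exogeneity alone the bounds on PN are max{0,(p₁−p₀)/p₁} ≤ PN ≤ min{1,(1−p₀)/p₁}.
  lower = (p₁ − p₀)/p₁ = 0.28 / 0.759 ≈ 0.3689
  upper = min{1, (1 − p₀)/p₁} = 0.521 / 0.759 ≈ 0.6864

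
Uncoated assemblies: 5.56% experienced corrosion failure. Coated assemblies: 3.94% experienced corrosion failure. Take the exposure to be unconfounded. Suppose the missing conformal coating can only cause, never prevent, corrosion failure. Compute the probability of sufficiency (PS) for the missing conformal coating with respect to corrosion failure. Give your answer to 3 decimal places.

PS ≈ 0.017

p₁ = 0.0556, p₀ = 0.0394.
Under exogeneity and monotonicity, PS = (p₁ − p₀) / (1 − p₀).
PS = (0.0556 − 0.0394) / (1 − 0.0394) = 0.0162 / 0.9606 ≈ 0.0169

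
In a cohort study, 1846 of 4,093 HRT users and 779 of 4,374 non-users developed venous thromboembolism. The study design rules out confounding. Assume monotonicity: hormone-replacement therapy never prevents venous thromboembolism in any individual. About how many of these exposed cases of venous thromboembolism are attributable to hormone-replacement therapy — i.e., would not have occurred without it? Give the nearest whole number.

p₁ = P(outcome | exposed) = 1846/4093 = 0.45101
p₀ = P(outcome | unexposed) = 779/4374 = 0.1781
PN = (p₁ − p₀)/p₁ = (0.45101 − 0.1781) / 0.45101 ≈ 0.60512.
Attributable cases ≈ PN × (exposed cases) = 0.60512 × 1846 ≈ 1117.05.

about 1117 cases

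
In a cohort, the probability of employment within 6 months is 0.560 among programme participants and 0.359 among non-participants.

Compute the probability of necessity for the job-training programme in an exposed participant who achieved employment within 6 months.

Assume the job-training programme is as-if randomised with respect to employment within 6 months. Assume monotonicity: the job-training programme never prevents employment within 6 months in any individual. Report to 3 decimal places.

PN ≈ 0.359

Let p₁ = 0.56, p₀ = 0.359.
Under exogeneity and monotonicity, PN = (p₁ − p₀) / p₁.
PN = (0.56 − 0.359) / 0.56 = 0.201 / 0.56 ≈ 0.3589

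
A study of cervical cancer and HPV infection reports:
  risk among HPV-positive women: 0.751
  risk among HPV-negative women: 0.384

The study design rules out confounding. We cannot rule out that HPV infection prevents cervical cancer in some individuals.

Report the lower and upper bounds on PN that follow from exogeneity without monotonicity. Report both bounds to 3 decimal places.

Let p₁ = 0.751, p₀ = 0.384.
Under exogeneity alone the bounds on PN are max{0,(p₁−p₀)/p₁} ≤ PN ≤ min{1,(1−p₀)/p₁}.
  lower = (p₁ − p₀)/p₁ = 0.367 / 0.751 ≈ 0.4887
  upper = min{1, (1 − p₀)/p₁} = 0.616 / 0.751 ≈ 0.8202

0.489 ≤ PN ≤ 0.820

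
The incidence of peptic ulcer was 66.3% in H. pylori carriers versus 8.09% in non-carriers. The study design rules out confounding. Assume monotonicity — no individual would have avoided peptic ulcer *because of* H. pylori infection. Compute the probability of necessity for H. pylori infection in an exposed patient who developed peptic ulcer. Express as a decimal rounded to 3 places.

p₁ = 0.663, p₀ = 0.0809.
Under exogeneity and monotonicity, PN = (p₁ − p₀) / p₁.
PN = (0.663 − 0.0809) / 0.663 = 0.5821 / 0.663 ≈ 0.8780

PN ≈ 0.878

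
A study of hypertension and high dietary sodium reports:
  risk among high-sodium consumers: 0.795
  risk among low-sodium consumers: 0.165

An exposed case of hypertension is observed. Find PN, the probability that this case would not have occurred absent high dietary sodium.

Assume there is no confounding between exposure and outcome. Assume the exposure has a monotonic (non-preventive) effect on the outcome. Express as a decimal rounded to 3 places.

Let p₁ = 0.795, p₀ = 0.165.
Under exogeneity and monotonicity, PN = (p₁ − p₀) / p₁.
PN = (0.795 − 0.165) / 0.795 = 0.63 / 0.795 ≈ 0.7925

PN ≈ 0.792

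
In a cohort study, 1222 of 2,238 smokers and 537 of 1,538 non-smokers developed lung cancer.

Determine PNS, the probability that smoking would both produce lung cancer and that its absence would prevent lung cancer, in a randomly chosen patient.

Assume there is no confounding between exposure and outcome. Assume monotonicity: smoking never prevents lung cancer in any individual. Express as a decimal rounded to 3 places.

PNS ≈ 0.197

p₁ = P(outcome | exposed) = 1222/2238 = 0.54602
p₀ = P(outcome | unexposed) = 537/1538 = 0.34915
Under exogeneity and monotonicity, PNS = p₁ − p₀.
PNS = 0.54602 − 0.34915 = 0.19687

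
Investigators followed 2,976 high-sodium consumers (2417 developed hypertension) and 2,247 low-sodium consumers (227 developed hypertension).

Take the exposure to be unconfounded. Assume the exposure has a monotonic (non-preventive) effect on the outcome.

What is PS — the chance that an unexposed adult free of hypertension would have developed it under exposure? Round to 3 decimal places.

p₁ = P(outcome | exposed) = 2417/2976 = 0.81216
p₀ = P(outcome | unexposed) = 227/2247 = 0.10102
Under exogeneity and monotonicity, PS = (p₁ − p₀) / (1 − p₀).
PS = (0.81216 − 0.10102) / (1 − 0.10102) = 0.71114 / 0.89898 ≈ 0.7911

PS ≈ 0.791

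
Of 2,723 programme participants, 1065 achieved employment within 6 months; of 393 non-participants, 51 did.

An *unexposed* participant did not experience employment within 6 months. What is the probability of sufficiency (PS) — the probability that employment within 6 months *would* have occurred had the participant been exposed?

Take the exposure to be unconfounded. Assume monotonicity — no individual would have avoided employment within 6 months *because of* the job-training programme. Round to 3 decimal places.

PS ≈ 0.300

p₁ = P(outcome | exposed) = 1065/2723 = 0.39111
p₀ = P(outcome | unexposed) = 51/393 = 0.12977
Under exogeneity and monotonicity, PS = (p₁ − p₀) / (1 − p₀).
PS = (0.39111 − 0.12977) / (1 − 0.12977) = 0.26134 / 0.87023 ≈ 0.3003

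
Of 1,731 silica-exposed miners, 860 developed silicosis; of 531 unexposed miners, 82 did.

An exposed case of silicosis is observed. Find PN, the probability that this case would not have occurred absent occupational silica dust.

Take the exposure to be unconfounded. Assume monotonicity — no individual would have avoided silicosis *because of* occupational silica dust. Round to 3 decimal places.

PN ≈ 0.689

p₁ = P(outcome | exposed) = 860/1731 = 0.49682
p₀ = P(outcome | unexposed) = 82/531 = 0.15443
Under exogeneity and monotonicity, PN = (p₁ − p₀) / p₁.
PN = (0.49682 − 0.15443) / 0.49682 = 0.3424 / 0.49682 ≈ 0.6892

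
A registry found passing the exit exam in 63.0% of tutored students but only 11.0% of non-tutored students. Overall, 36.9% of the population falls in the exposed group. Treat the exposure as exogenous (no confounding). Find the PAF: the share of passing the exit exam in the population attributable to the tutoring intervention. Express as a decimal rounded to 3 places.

p₁ = 0.63, p₀ = 0.11.
Overall risk P(Y=1) = π·p₁ + (1−π)·p₀ = 0.369×0.63 + 0.631×0.11 = 0.30188.
Under exogeneity, PAF = [P(Y=1) − p₀] / P(Y=1).
PAF = (0.30188 − 0.11) / 0.30188 ≈ 0.6356

PAF ≈ 0.636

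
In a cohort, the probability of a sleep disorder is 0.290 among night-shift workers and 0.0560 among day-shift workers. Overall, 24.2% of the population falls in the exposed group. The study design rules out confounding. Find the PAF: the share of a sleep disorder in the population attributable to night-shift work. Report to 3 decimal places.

PAF ≈ 0.503

Let p₁ = 0.29, p₀ = 0.056.
Overall risk P(Y=1) = π·p₁ + (1−π)·p₀ = 0.242×0.29 + 0.758×0.056 = 0.11263.
Under exogeneity, PAF = [P(Y=1) − p₀] / P(Y=1).
PAF = (0.11263 − 0.056) / 0.11263 ≈ 0.5028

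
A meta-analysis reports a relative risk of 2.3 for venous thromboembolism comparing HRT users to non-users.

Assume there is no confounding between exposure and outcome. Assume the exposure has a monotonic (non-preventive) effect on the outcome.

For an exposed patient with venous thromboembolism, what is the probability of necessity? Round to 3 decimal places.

Under exogeneity and monotonicity, PN = (RR − 1) / RR = 1 − 1/RR.
PN = (2.3 − 1) / 2.3 = 1.3 / 2.3 ≈ 0.5652

PN ≈ 0.565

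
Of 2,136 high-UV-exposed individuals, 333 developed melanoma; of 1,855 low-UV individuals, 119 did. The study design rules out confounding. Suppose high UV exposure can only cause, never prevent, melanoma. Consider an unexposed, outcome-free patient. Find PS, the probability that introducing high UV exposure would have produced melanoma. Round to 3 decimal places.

p₁ = P(outcome | exposed) = 333/2136 = 0.1559
p₀ = P(outcome | unexposed) = 119/1855 = 0.064151
Under exogeneity and monotonicity, PS = (p₁ − p₀) / (1 − p₀).
PS = (0.1559 − 0.064151) / (1 − 0.064151) = 0.091748 / 0.93585 ≈ 0.0980

PS ≈ 0.098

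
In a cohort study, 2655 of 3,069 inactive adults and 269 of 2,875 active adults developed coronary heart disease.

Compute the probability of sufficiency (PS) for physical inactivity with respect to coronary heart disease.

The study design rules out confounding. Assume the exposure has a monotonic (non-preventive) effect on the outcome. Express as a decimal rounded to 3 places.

p₁ = P(outcome | exposed) = 2655/3069 = 0.8651
p₀ = P(outcome | unexposed) = 269/2875 = 0.093565
Under exogeneity and monotonicity, PS = (p₁ − p₀) / (1 − p₀).
PS = (0.8651 − 0.093565) / (1 − 0.093565) = 0.77154 / 0.90643 ≈ 0.8512

PS ≈ 0.851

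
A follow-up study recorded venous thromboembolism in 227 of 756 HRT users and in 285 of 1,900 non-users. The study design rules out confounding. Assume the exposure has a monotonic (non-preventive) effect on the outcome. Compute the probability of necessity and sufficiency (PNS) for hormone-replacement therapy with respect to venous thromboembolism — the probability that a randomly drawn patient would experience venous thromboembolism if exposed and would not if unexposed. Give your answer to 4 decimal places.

p₁ = P(outcome | exposed) = 227/756 = 0.30026
p₀ = P(outcome | unexposed) = 285/1900 = 0.15
Under exogeneity and monotonicity, PNS = p₁ − p₀.
PNS = 0.30026 − 0.15 = 0.15026

PNS ≈ 0.1503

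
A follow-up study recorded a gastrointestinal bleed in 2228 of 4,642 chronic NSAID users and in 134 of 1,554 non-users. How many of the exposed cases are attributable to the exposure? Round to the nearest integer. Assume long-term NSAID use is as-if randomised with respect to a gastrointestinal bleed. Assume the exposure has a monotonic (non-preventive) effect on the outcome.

p₁ = P(outcome | exposed) = 2228/4642 = 0.47997
p₀ = P(outcome | unexposed) = 134/1554 = 0.086229
PN = (p₁ − p₀)/p₁ = (0.47997 − 0.086229) / 0.47997 ≈ 0.82034.
Attributable cases ≈ PN × (exposed cases) = 0.82034 × 2228 ≈ 1827.72.

about 1828 cases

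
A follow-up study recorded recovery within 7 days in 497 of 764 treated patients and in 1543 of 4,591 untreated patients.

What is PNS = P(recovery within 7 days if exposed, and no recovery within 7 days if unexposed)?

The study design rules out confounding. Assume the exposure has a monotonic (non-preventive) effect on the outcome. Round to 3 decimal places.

p₁ = P(outcome | exposed) = 497/764 = 0.65052
p₀ = P(outcome | unexposed) = 1543/4591 = 0.33609
Under exogeneity and monotonicity, PNS = p₁ − p₀.
PNS = 0.65052 − 0.33609 = 0.31443

PNS ≈ 0.314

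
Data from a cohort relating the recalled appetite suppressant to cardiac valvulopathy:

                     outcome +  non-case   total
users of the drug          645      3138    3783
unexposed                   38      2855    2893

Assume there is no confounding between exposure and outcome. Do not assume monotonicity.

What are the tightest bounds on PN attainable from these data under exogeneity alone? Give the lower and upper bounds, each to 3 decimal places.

p₁ = P(outcome | exposed) = 645/3783 = 0.1705
p₀ = P(outcome | unexposed) = 38/2893 = 0.013135
Under exogeneity alone the bounds on PN are max{0,(p₁−p₀)/p₁} ≤ PN ≤ min{1,(1−p₀)/p₁}.
  lower = (p₁ − p₀)/p₁ = 0.15736 / 0.1705 ≈ 0.9230
  upper = min{1, (1 − p₀)/p₁} = 0.98686 / 0.1705 ≈ 5.7881 → capped at 1

0.923 ≤ PN ≤ 1.000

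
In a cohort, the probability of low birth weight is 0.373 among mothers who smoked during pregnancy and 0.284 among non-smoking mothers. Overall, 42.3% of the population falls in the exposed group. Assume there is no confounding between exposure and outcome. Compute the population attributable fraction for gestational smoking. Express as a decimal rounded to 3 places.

Let p₁ = 0.373, p₀ = 0.284.
Overall risk P(Y=1) = π·p₁ + (1−π)·p₀ = 0.423×0.373 + 0.577×0.284 = 0.32165.
Under exogeneity, PAF = [P(Y=1) − p₀] / P(Y=1).
PAF = (0.32165 − 0.284) / 0.32165 ≈ 0.1170

PAF ≈ 0.117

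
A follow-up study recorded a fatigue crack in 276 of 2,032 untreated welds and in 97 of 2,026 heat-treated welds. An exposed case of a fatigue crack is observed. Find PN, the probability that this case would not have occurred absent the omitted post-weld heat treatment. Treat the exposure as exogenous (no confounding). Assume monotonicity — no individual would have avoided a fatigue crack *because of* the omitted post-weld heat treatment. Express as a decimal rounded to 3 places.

PN ≈ 0.648

p₁ = P(outcome | exposed) = 276/2032 = 0.13583
p₀ = P(outcome | unexposed) = 97/2026 = 0.047878
Under exogeneity and monotonicity, PN = (p₁ − p₀) / p₁.
PN = (0.13583 − 0.047878) / 0.13583 = 0.087949 / 0.13583 ≈ 0.6475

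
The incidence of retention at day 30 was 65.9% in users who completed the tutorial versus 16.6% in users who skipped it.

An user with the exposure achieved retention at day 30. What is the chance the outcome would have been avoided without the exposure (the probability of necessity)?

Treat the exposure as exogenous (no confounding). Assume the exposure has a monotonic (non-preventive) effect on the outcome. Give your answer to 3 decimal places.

PN ≈ 0.748

p₁ = 0.659, p₀ = 0.166.
Under exogeneity and monotonicity, PN = (p₁ − p₀) / p₁.
PN = (0.659 − 0.166) / 0.659 = 0.493 / 0.659 ≈ 0.7481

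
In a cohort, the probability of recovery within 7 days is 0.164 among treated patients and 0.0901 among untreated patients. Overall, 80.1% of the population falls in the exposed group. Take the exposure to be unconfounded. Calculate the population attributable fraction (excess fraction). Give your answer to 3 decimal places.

PAF ≈ 0.396

Let p₁ = 0.164, p₀ = 0.0901.
Overall risk P(Y=1) = π·p₁ + (1−π)·p₀ = 0.801×0.164 + 0.199×0.0901 = 0.14929.
Under exogeneity, PAF = [P(Y=1) − p₀] / P(Y=1).
PAF = (0.14929 − 0.0901) / 0.14929 ≈ 0.3965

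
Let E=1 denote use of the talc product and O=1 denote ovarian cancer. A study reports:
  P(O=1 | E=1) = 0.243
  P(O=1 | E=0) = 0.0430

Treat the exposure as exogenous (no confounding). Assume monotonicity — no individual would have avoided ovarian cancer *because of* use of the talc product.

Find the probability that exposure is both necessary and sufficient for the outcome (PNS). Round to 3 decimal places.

Let p₁ = 0.243, p₀ = 0.043.
Under exogeneity and monotonicity, PNS = p₁ − p₀.
PNS = 0.243 − 0.043 = 0.2

PNS ≈ 0.200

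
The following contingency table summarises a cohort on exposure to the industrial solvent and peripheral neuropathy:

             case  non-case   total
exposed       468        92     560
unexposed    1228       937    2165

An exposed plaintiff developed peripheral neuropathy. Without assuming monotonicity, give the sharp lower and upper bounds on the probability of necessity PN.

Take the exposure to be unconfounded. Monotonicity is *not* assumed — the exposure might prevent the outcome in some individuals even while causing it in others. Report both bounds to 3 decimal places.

0.321 ≤ PN ≤ 0.518

p₁ = P(outcome | exposed) = 468/560 = 0.83571
p₀ = P(outcome | unexposed) = 1228/2165 = 0.56721
Under exogeneity alone the bounds on PN are max{0,(p₁−p₀)/p₁} ≤ PN ≤ min{1,(1−p₀)/p₁}.
  lower = (p₁ − p₀)/p₁ = 0.26851 / 0.83571 ≈ 0.3213
  upper = min{1, (1 − p₀)/p₁} = 0.43279 / 0.83571 ≈ 0.5179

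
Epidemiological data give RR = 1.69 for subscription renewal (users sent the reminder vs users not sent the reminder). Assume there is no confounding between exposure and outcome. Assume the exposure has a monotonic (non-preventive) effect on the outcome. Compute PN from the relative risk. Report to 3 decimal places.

Under exogeneity and monotonicity, PN = (RR − 1) / RR = 1 − 1/RR.
PN = (1.69 − 1) / 1.69 = 0.69 / 1.69 ≈ 0.4083

PN ≈ 0.408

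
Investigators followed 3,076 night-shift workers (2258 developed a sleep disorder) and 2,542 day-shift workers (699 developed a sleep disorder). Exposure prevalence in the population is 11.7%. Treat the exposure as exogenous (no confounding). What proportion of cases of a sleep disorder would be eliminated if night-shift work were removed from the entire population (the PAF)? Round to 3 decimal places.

p₁ = P(outcome | exposed) = 2258/3076 = 0.73407
p₀ = P(outcome | unexposed) = 699/2542 = 0.27498
Overall risk P(Y=1) = π·p₁ + (1−π)·p₀ = 0.117×0.73407 + 0.883×0.27498 = 0.32869.
Under exogeneity, PAF = [P(Y=1) − p₀] / P(Y=1).
PAF = (0.32869 − 0.27498) / 0.32869 ≈ 0.1634

PAF ≈ 0.163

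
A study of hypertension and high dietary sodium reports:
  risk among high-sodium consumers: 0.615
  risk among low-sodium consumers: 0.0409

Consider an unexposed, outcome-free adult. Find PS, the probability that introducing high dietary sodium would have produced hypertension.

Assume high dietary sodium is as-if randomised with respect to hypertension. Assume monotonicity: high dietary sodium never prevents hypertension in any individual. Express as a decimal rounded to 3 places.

Let p₁ = 0.615, p₀ = 0.0409.
Under exogeneity and monotonicity, PS = (p₁ − p₀) / (1 − p₀).
PS = (0.615 − 0.0409) / (1 − 0.0409) = 0.5741 / 0.9591 ≈ 0.5986

PS ≈ 0.599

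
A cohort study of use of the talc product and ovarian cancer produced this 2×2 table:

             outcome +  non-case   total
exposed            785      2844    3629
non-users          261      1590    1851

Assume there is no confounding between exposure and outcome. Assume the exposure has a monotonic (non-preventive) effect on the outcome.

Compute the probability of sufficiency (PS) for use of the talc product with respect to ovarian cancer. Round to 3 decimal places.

p₁ = P(outcome | exposed) = 785/3629 = 0.21631
p₀ = P(outcome | unexposed) = 261/1851 = 0.141
Under exogeneity and monotonicity, PS = (p₁ − p₀)/(1 − p₀).
PS = (0.21631 − 0.141) / 0.859 ≈ 0.0877

PS ≈ 0.088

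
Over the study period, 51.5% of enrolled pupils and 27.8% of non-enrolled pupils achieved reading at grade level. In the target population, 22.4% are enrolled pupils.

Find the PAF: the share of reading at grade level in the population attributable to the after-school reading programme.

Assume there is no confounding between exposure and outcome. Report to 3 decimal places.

p₁ = 0.515, p₀ = 0.278.
Overall risk P(Y=1) = π·p₁ + (1−π)·p₀ = 0.224×0.515 + 0.776×0.278 = 0.33109.
Under exogeneity, PAF = [P(Y=1) − p₀] / P(Y=1).
PAF = (0.33109 − 0.278) / 0.33109 ≈ 0.1603

PAF ≈ 0.160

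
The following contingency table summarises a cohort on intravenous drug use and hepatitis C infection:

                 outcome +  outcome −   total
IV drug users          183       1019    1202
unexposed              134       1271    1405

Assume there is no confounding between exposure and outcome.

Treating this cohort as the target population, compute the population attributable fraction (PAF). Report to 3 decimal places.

PAF ≈ 0.216

p₁ = P(outcome | exposed) = 183/1202 = 0.15225
p₀ = P(outcome | unexposed) = 134/1405 = 0.095374
Exposure prevalence π = 1202/2607 = 0.46107; overall risk P(Y=1) = 0.1216.
Under exogeneity, PAF = [P(Y=1) − p₀]/P(Y=1).
PAF = (0.1216 − 0.095374) / 0.1216 ≈ 0.2156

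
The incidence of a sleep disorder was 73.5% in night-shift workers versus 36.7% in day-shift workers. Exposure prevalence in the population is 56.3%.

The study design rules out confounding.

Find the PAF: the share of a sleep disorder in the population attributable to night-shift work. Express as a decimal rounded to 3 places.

p₁ = 0.735, p₀ = 0.367.
Overall risk P(Y=1) = π·p₁ + (1−π)·p₀ = 0.563×0.735 + 0.437×0.367 = 0.57418.
Under exogeneity, PAF = [P(Y=1) − p₀] / P(Y=1).
PAF = (0.57418 − 0.367) / 0.57418 ≈ 0.3608

PAF ≈ 0.361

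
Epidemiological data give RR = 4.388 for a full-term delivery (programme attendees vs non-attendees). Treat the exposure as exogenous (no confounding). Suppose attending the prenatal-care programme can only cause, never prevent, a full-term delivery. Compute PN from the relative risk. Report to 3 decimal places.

PN ≈ 0.772

Under exogeneity and monotonicity, PN = (RR − 1) / RR = 1 − 1/RR.
PN = (4.388 − 1) / 4.388 = 3.388 / 4.388 ≈ 0.7721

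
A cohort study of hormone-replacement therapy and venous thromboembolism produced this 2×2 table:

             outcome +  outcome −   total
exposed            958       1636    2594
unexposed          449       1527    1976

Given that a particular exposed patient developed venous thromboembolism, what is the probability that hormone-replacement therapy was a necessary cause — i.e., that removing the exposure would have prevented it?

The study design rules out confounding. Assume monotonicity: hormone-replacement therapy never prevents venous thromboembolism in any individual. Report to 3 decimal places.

p₁ = P(outcome | exposed) = 958/2594 = 0.36931
p₀ = P(outcome | unexposed) = 449/1976 = 0.22723
Under exogeneity and monotonicity, PN = (p₁ − p₀)/p₁.
PN = (0.36931 − 0.22723) / 0.36931 ≈ 0.3847

PN ≈ 0.385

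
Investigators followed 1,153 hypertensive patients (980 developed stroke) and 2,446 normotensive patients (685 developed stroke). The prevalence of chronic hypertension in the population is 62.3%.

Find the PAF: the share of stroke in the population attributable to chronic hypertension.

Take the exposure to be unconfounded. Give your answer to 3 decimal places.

p₁ = P(outcome | exposed) = 980/1153 = 0.84996
p₀ = P(outcome | unexposed) = 685/2446 = 0.28005
Overall risk P(Y=1) = π·p₁ + (1−π)·p₀ = 0.623×0.84996 + 0.377×0.28005 = 0.6351.
Under exogeneity, PAF = [P(Y=1) − p₀] / P(Y=1).
PAF = (0.6351 − 0.28005) / 0.6351 ≈ 0.5590

PAF ≈ 0.559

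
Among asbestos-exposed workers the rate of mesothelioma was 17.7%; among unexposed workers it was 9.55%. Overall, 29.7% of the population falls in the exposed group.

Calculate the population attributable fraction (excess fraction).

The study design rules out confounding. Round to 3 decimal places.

p₁ = 0.177, p₀ = 0.0955.
Overall risk P(Y=1) = π·p₁ + (1−π)·p₀ = 0.297×0.177 + 0.703×0.0955 = 0.11971.
Under exogeneity, PAF = [P(Y=1) − p₀] / P(Y=1).
PAF = (0.11971 − 0.0955) / 0.11971 ≈ 0.2022

PAF ≈ 0.202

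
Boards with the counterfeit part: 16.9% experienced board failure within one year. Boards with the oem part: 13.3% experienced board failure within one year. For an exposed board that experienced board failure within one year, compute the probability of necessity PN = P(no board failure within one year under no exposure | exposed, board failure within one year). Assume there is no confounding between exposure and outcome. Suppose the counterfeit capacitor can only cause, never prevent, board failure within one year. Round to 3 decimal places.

PN ≈ 0.213

p₁ = 0.169, p₀ = 0.133.
Under exogeneity and monotonicity, PN = (p₁ − p₀) / p₁.
PN = (0.169 − 0.133) / 0.169 = 0.036 / 0.169 ≈ 0.2130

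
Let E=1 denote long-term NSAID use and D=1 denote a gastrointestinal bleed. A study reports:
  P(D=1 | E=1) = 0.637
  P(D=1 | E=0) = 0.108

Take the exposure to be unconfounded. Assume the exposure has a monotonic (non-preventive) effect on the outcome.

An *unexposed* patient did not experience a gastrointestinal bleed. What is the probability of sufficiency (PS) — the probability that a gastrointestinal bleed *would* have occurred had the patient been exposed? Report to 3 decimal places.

PS ≈ 0.593

Let p₁ = 0.637, p₀ = 0.108.
Under exogeneity and monotonicity, PS = (p₁ − p₀) / (1 − p₀).
PS = (0.637 − 0.108) / (1 − 0.108) = 0.529 / 0.892 ≈ 0.5930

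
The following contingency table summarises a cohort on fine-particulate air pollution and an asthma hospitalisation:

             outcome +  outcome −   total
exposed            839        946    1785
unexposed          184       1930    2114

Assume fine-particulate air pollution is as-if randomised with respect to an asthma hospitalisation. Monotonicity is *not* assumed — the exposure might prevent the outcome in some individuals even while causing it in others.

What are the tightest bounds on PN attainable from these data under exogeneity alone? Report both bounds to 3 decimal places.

0.815 ≤ PN ≤ 1.000

p₁ = P(outcome | exposed) = 839/1785 = 0.47003
p₀ = P(outcome | unexposed) = 184/2114 = 0.087039
Under exogeneity alone the bounds on PN are max{0,(p₁−p₀)/p₁} ≤ PN ≤ min{1,(1−p₀)/p₁}.
  lower = (p₁ − p₀)/p₁ = 0.38299 / 0.47003 ≈ 0.8148
  upper = min{1, (1 − p₀)/p₁} = 0.91296 / 0.47003 ≈ 1.9424 → capped at 1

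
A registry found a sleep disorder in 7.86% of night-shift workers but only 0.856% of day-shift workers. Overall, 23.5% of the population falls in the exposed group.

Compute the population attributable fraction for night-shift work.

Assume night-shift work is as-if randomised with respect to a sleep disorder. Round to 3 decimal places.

p₁ = 0.0786, p₀ = 0.00856.
Overall risk P(Y=1) = π·p₁ + (1−π)·p₀ = 0.235×0.0786 + 0.765×0.00856 = 0.025019.
Under exogeneity, PAF = [P(Y=1) − p₀] / P(Y=1).
PAF = (0.025019 − 0.00856) / 0.025019 ≈ 0.6579

PAF ≈ 0.658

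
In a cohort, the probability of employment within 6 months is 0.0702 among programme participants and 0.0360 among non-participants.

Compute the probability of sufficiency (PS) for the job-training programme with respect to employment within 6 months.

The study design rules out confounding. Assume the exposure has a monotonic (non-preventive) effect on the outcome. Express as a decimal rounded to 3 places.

Let p₁ = 0.0702, p₀ = 0.036.
Under exogeneity and monotonicity, PS = (p₁ − p₀) / (1 − p₀).
PS = (0.0702 − 0.036) / (1 − 0.036) = 0.0342 / 0.964 ≈ 0.0355

PS ≈ 0.035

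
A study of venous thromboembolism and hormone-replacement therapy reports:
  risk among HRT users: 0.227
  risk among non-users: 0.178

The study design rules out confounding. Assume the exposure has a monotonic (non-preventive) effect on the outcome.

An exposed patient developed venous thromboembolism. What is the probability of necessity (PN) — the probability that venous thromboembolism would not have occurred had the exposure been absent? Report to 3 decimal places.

PN ≈ 0.216

Let p₁ = 0.227, p₀ = 0.178.
Under exogeneity and monotonicity, PN = (p₁ − p₀) / p₁.
PN = (0.227 − 0.178) / 0.227 = 0.049 / 0.227 ≈ 0.2159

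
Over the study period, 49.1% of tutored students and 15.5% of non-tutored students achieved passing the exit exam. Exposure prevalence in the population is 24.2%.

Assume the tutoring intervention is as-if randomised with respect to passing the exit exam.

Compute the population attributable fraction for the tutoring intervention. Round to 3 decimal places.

PAF ≈ 0.344

p₁ = 0.491, p₀ = 0.155.
Overall risk P(Y=1) = π·p₁ + (1−π)·p₀ = 0.242×0.491 + 0.758×0.155 = 0.23631.
Under exogeneity, PAF = [P(Y=1) − p₀] / P(Y=1).
PAF = (0.23631 − 0.155) / 0.23631 ≈ 0.3441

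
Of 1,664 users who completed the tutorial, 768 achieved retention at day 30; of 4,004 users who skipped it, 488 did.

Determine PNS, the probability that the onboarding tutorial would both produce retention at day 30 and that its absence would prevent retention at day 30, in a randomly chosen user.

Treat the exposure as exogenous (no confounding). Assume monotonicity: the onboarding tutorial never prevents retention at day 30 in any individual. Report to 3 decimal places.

p₁ = P(outcome | exposed) = 768/1664 = 0.46154
p₀ = P(outcome | unexposed) = 488/4004 = 0.12188
Under exogeneity and monotonicity, PNS = p₁ − p₀.
PNS = 0.46154 − 0.12188 = 0.33966

PNS ≈ 0.340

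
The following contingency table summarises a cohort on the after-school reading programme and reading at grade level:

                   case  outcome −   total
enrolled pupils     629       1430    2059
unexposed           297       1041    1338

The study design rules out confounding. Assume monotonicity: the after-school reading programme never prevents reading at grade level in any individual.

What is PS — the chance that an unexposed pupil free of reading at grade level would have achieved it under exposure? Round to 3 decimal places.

p₁ = P(outcome | exposed) = 629/2059 = 0.30549
p₀ = P(outcome | unexposed) = 297/1338 = 0.22197
Under exogeneity and monotonicity, PS = (p₁ − p₀) / (1 − p₀).
PS = (0.30549 − 0.22197) / (1 − 0.22197) = 0.083515 / 0.77803 ≈ 0.1073

PS ≈ 0.107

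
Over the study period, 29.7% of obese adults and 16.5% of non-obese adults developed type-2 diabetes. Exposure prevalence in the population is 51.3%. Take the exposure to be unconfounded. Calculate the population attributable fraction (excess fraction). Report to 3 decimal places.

PAF ≈ 0.291

p₁ = 0.297, p₀ = 0.165.
Overall risk P(Y=1) = π·p₁ + (1−π)·p₀ = 0.513×0.297 + 0.487×0.165 = 0.23272.
Under exogeneity, PAF = [P(Y=1) − p₀] / P(Y=1).
PAF = (0.23272 − 0.165) / 0.23272 ≈ 0.2910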